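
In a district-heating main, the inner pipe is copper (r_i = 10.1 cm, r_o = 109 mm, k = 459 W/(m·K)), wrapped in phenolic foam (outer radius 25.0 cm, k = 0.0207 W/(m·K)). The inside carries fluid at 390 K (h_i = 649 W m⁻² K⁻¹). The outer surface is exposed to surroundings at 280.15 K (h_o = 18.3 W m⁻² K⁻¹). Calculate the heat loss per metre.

Q' = 17.1 W/m

Treat each layer as a resistance in series:
  R'_conv,in = 1/(2πr h) = 1/(2π·0.101·649) = 0.002428 m·K/W
  R'_copper = ln(0.109/0.101)/(2πk) = 0.07623/(2π·459) = 2.643×10^-5 m·K/W
  R'_phenolic foam = ln(0.250/0.109)/(2πk) = 0.8301/(2π·0.0207) = 6.382 m·K/W
  R'_conv,out = 1/(2πr h) = 1/(2π·0.250·18.3) = 0.03479 m·K/W
ΣR = 0.002428 + 2.643×10^-5 + 6.382 + 0.03479 = 6.419 m·K/W
Q' = ΔT/ΣR = (390 K − 280.15 K)/6.419 = 17.1 W/m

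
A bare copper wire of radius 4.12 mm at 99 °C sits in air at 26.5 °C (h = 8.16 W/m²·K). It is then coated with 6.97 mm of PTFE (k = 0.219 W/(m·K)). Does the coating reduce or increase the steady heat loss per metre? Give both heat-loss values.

Critical radius for a cylinder: r_cr = k/h = 0.0268 m = 2.68 cm.
Outer radius after coating: r₂ = 0.00412 + 0.00697 = 0.01109 m.
Since r₁ < r_cr and r₂ ≤ r_cr, the coating moves toward the maximum at r_cr — heat loss rises.
Bare: R = 1/(2πr₁h) = 4.734 m·K/W; Q = 72.5/4.734 = 15.3 W/m.
Coated: R = R_cond + R_conv = 2.478 m·K/W; Q = 72.5/2.478 = 29.3 W/m.

increases: 15.3 → 29.3 W/m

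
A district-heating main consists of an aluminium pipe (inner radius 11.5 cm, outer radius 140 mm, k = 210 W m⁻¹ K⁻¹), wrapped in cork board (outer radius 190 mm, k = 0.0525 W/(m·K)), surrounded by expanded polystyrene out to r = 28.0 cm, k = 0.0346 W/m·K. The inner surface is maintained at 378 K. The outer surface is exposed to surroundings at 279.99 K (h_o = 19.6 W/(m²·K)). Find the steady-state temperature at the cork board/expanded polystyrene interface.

Treat each layer as a resistance in series:
  R'_aluminium = ln(0.140/0.115)/(2πk) = 0.1967/(2π·210) = 1.491×10^-4 m·K/W
  R'_cork board = ln(0.190/0.140)/(2πk) = 0.3054/(2π·0.0525) = 0.9258 m·K/W
  R'_expanded polystyrene = ln(0.280/0.190)/(2πk) = 0.3878/(2π·0.0346) = 1.784 m·K/W
  R'_conv,out = 1/(2πr h) = 1/(2π·0.280·19.6) = 0.02900 m·K/W
ΣR = 1.491×10^-4 + 0.9258 + 1.784 + 0.02900 = 2.739 m·K/W
Q' = ΔT/ΣR = (378 K − 279.99 K)/2.739 = 35.78 W/m
From the inner boundary to the cork board/expanded polystyrene interface, ΣR_partial = 0.9259 m·K/W.
T_interface = T_in − Q'·ΣR_partial = 378 K − (35.78)(0.9259) = 344.9 K

T = 344.9 K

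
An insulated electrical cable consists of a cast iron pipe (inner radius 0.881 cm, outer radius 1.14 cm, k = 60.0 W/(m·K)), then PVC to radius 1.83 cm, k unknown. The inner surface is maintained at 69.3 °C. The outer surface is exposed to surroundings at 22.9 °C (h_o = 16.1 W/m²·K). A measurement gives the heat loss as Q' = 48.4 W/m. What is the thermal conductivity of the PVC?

ΣR = ΔT/Q' = |69.3 − 22.9|/48.4 = 0.9587 m·K/W
Known resistances:
  R'_cast iron = ln(0.0114/0.00881)/(2πk) = 0.2577/(2π·60.0) = 6.836×10^-4 m·K/W
  R'_conv,out = 1/(2πr h) = 1/(2π·0.0183·16.1) = 0.5402 m·K/W
R_PVC = ΣR − ΣR_known = 0.9587 − 0.5409 = 0.4178 m·K/W
ln(r₂/r₁)/(2πk) = 0.4178 ⇒ k = 0.4733/(2π·0.4178) = 0.180 W/m·K

k = 0.180 W/m·K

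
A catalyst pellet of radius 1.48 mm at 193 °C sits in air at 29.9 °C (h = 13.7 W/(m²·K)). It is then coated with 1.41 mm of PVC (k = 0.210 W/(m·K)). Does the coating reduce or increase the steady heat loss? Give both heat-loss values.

increases: 0.0615 → 0.199 W

Critical radius for a sphere: r_cr = 2k/h = 0.0307 m = 3.07 cm.
Outer radius after coating: r₂ = 0.00148 + 0.00141 = 0.00289 m.
Since r₁ < r_cr and r₂ ≤ r_cr, the coating moves toward the maximum at r_cr — heat loss rises.
Bare: R = 1/(4πr₁²h) = 2652 K/W; Q = 163.1/2652 = 0.0615 W.
Coated: R = R_cond + R_conv = 820.4 K/W; Q = 163.1/820.4 = 0.199 W.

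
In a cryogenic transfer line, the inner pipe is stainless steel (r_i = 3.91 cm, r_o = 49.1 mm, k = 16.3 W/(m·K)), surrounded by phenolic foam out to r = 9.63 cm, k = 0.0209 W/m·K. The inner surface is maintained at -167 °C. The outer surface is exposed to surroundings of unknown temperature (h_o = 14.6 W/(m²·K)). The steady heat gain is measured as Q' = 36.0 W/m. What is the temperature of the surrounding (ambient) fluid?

T_out = 21.8 °C

Series resistances:
  R'_stainless steel = ln(0.0491/0.0391)/(2πk) = 0.2277/(2π·16.3) = 0.002224 m·K/W
  R'_phenolic foam = ln(0.0963/0.0491)/(2πk) = 0.6736/(2π·0.0209) = 5.130 m·K/W
  R'_conv,out = 1/(2πr h) = 1/(2π·0.0963·14.6) = 0.1132 m·K/W
ΣR = 5.245 m·K/W
ΔT = Q'·ΣR = 36.0 × 5.245 = 188.8 K
Heat flows inward, so T_out = T_in + ΔT = -167 + 188.8 = 21.8 °C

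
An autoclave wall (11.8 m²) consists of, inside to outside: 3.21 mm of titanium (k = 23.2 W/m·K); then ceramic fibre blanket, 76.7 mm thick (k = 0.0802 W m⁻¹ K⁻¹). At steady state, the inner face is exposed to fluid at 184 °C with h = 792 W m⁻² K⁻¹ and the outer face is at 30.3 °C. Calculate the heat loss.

Treat each layer as a resistance in series:
  R_conv,in = 1/(hA) = 1/(792·11.8) = 1.070×10^-4 K/W
  R_titanium = L/(kA) = 0.00321/(23.2·11.8) = 1.173×10^-5 K/W
  R_ceramic fibre blanket = L/(kA) = 0.0767/(0.0802·11.8) = 0.08105 K/W
ΣR = 1.070×10^-4 + 1.173×10^-5 + 0.08105 = 0.08117 K/W
Q = ΔT/ΣR = (184 °C − 30.3 °C)/0.08117 = 1890 W

Q = 1890 W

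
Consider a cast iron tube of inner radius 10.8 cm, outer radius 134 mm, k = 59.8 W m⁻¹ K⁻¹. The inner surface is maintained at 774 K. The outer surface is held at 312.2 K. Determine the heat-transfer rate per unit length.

Q' = 8.04×10^5 W/m

Q' = 2πk·ΔT/ln(r₂/r₁) = 2π × 59.8 × 461.8 / ln(0.134/0.108) = 8.04×10^5 W/m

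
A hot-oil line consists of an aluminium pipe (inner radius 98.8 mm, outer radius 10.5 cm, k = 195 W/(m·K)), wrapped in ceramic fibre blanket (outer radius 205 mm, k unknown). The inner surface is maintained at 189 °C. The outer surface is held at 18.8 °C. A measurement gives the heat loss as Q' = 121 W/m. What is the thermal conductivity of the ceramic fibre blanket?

ΣR = ΔT/Q' = |189 − 18.8|/121 = 1.407 m·K/W
Known resistances:
  R'_aluminium = ln(0.105/0.0988)/(2πk) = 0.06086/(2π·195) = 4.967×10^-5 m·K/W
R_ceramic fibre blanket = ΣR − ΣR_known = 1.407 − 4.967×10^-5 = 1.407 m·K/W
ln(r₂/r₁)/(2πk) = 1.407 ⇒ k = 0.6690/(2π·1.407) = 0.0757 W/m·K

k = 0.0757 W/m·K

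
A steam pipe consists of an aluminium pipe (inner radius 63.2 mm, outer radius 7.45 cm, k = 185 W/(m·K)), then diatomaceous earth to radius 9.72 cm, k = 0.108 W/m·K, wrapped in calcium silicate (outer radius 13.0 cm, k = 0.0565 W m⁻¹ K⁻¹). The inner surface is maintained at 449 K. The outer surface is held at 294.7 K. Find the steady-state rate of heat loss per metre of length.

Treat each layer as a resistance in series:
  R'_aluminium = ln(0.0745/0.0632)/(2πk) = 0.1645/(2π·185) = 1.415×10^-4 m·K/W
  R'_diatomaceous earth = ln(0.0972/0.0745)/(2πk) = 0.2660/(2π·0.108) = 0.3920 m·K/W
  R'_calcium silicate = ln(0.130/0.0972)/(2πk) = 0.2908/(2π·0.0565) = 0.8191 m·K/W
ΣR = 1.415×10^-4 + 0.3920 + 0.8191 = 1.211 m·K/W
Q' = ΔT/ΣR = (449 K − 294.7 K)/1.211 = 127 W/m

Q' = 127 W/m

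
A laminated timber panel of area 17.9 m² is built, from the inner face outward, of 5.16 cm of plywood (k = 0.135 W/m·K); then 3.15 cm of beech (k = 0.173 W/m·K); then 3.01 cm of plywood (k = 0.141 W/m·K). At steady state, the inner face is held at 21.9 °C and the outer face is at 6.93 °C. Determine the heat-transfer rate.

Q = 345 W

Resistance network (inner→outer):
  R_plywood = L/(kA) = 0.0516/(0.135·17.9) = 0.02135 K/W
  R_beech = L/(kA) = 0.0315/(0.173·17.9) = 0.01017 K/W
  R_plywood = L/(kA) = 0.0301/(0.141·17.9) = 0.01193 K/W
ΣR = 0.02135 + 0.01017 + 0.01193 = 0.04345 K/W
Q = ΔT/ΣR = (21.9 °C − 6.93 °C)/0.04345 = 345 W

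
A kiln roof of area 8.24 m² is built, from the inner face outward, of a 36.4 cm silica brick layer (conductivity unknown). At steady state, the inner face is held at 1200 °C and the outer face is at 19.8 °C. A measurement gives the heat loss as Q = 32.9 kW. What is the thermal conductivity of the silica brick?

k = 1.23 W/m·K

ΣR = ΔT/Q = |1200 − 19.8|/32900 = 0.03587 K/W
L/(kA) = 0.03587 ⇒ k = 0.364/(0.03587·8.24) = 1.23 W/m·K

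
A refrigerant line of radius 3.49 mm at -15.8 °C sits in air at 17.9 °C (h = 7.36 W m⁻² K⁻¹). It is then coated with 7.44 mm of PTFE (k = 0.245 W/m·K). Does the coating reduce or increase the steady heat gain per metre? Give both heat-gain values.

increases: 5.44 → 12.4 W/m

Critical radius for a cylinder: r_cr = k/h = 0.0333 m = 3.33 cm.
Outer radius after coating: r₂ = 0.00349 + 0.00744 = 0.01093 m.
Since r₁ < r_cr and r₂ ≤ r_cr, the coating moves toward the maximum at r_cr — heat gain rises.
Bare: R = 1/(2πr₁h) = 6.196 m·K/W; Q = 33.7/6.196 = 5.44 W/m.
Coated: R = R_cond + R_conv = 2.720 m·K/W; Q = 33.7/2.720 = 12.4 W/m.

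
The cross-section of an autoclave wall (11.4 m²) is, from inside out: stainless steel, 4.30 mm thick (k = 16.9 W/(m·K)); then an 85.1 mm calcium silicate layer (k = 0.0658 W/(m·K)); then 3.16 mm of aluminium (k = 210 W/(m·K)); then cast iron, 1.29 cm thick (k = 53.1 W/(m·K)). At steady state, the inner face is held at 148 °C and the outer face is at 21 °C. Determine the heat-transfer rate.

Q = 1120 W

Resistance network (inner→outer):
  R_stainless steel = L/(kA) = 0.00430/(16.9·11.4) = 2.232×10^-5 K/W
  R_calcium silicate = L/(kA) = 0.0851/(0.0658·11.4) = 0.1134 K/W
  R_aluminium = L/(kA) = 0.00316/(210·11.4) = 1.320×10^-6 K/W
  R_cast iron = L/(kA) = 0.0129/(53.1·11.4) = 2.131×10^-5 K/W
ΣR = 2.232×10^-5 + 0.1134 + 1.320×10^-6 + 2.131×10^-5 = 0.1134 K/W
Q = ΔT/ΣR = (148 °C − 21 °C)/0.1134 = 1120 W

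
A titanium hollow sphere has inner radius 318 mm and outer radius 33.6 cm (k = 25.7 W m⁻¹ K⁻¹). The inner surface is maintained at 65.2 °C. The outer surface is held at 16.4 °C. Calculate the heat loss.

Q = 4πk·ΔT/(1/r₁ − 1/r₂) = 4π × 25.7 × 48.8 / (1/0.318 − 1/0.336) = 93600 W

Q = 93.6 kW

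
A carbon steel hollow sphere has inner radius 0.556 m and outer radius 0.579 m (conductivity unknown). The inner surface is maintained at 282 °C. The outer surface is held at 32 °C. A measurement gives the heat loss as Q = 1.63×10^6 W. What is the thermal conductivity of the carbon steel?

ΣR = ΔT/Q = |282 − 32|/1.63×10^6 = 1.534×10^-4 K/W
(1/r₁−1/r₂)/(4πk) = 1.534×10^-4 ⇒ k = 0.07145/(4π·1.534×10^-4) = 37.1 W/m·K

k = 37.1 W/m·K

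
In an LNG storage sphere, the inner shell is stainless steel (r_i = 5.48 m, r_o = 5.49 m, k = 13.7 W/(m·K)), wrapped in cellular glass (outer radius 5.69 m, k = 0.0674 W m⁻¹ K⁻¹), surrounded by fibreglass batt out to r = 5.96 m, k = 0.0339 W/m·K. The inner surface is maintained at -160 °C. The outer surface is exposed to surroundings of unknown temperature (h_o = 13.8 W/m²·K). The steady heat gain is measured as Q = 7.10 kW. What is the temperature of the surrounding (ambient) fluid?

T_out = 27.5 °C

Series resistances:
  R_stainless steel = (1/5.48 − 1/5.49)/(4πk) = 3.324×10^-4/(4π·13.7) = 1.931×10^-6 K/W
  R_cellular glass = (1/5.49 − 1/5.69)/(4πk) = 0.006402/(4π·0.0674) = 0.007559 K/W
  R_fibreglass batt = (1/5.69 − 1/5.96)/(4πk) = 0.007962/(4π·0.0339) = 0.01869 K/W
  R_conv,out = 1/(4πr²h) = 1/(4π·5.96²·13.8) = 1.623×10^-4 K/W
ΣR = 0.02641 K/W
ΔT = Q·ΣR = 7100 × 0.02641 = 187.5 K
Heat flows inward, so T_out = T_in + ΔT = -160 + 187.5 = 27.5 °C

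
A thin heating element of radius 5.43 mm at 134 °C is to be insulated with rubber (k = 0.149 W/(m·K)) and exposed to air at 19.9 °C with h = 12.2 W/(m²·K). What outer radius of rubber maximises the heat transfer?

r_cr = 1.22 cm

For a cylinder, r_cr = k_ins/h = 0.149/12.2 = 0.0122 m = 1.22 cm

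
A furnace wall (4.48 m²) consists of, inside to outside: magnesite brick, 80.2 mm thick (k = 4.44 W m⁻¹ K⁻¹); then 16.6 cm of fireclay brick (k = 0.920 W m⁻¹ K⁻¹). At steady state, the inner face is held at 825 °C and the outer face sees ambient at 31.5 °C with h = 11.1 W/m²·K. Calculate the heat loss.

Treat each layer as a resistance in series:
  R_magnesite brick = L/(kA) = 0.0802/(4.44·4.48) = 0.004032 K/W
  R_fireclay brick = L/(kA) = 0.166/(0.920·4.48) = 0.04028 K/W
  R_conv,out = 1/(hA) = 1/(11.1·4.48) = 0.02011 K/W
ΣR = 0.004032 + 0.04028 + 0.02011 = 0.06442 K/W
Q = ΔT/ΣR = (825 °C − 31.5 °C)/0.06442 = 12300 W

Q = 12.3 kW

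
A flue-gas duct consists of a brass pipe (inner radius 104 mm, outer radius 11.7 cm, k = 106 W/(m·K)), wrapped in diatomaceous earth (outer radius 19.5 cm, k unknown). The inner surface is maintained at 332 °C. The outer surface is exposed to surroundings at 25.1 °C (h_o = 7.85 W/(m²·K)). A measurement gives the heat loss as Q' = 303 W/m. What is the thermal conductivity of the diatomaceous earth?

k = 0.0895 W/m·K

ΣR = ΔT/Q' = |332 − 25.1|/303 = 1.013 m·K/W
Known resistances:
  R'_brass = ln(0.117/0.104)/(2πk) = 0.1178/(2π·106) = 1.768×10^-4 m·K/W
  R'_conv,out = 1/(2πr h) = 1/(2π·0.195·7.85) = 0.1040 m·K/W
R_diatomaceous earth = ΣR − ΣR_known = 1.013 − 0.1042 = 0.9088 m·K/W
ln(r₂/r₁)/(2πk) = 0.9088 ⇒ k = 0.5108/(2π·0.9088) = 0.0895 W/m·K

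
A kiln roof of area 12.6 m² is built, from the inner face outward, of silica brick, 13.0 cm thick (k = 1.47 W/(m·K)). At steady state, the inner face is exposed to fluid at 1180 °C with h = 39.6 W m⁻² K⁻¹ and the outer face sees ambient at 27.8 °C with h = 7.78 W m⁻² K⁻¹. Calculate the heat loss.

Treat each layer as a resistance in series:
  R_conv,in = 1/(hA) = 1/(39.6·12.6) = 0.002004 K/W
  R_silica brick = L/(kA) = 0.130/(1.47·12.6) = 0.007019 K/W
  R_conv,out = 1/(hA) = 1/(7.78·12.6) = 0.01020 K/W
ΣR = 0.002004 + 0.007019 + 0.01020 = 0.01922 K/W
Q = ΔT/ΣR = (1180 °C − 27.8 °C)/0.01922 = 59900 W

Q = 59900 W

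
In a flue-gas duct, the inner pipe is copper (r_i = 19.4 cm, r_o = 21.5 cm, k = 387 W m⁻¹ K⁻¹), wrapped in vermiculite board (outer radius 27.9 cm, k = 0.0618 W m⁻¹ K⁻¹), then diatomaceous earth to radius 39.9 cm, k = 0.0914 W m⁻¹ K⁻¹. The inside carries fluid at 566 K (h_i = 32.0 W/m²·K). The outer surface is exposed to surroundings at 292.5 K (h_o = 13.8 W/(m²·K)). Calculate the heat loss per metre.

Series thermal resistances, inner to outer:
  R'_conv,in = 1/(2πr h) = 1/(2π·0.194·32.0) = 0.02564 m·K/W
  R'_copper = ln(0.215/0.194)/(2πk) = 0.1028/(2π·387) = 4.227×10^-5 m·K/W
  R'_vermiculite board = ln(0.279/0.215)/(2πk) = 0.2606/(2π·0.0618) = 0.6711 m·K/W
  R'_diatomaceous earth = ln(0.399/0.279)/(2πk) = 0.3577/(2π·0.0914) = 0.6229 m·K/W
  R'_conv,out = 1/(2πr h) = 1/(2π·0.399·13.8) = 0.02890 m·K/W
ΣR = 0.02564 + 4.227×10^-5 + 0.6711 + 0.6229 + 0.02890 = 1.349 m·K/W
Q' = ΔT/ΣR = (566 K − 292.5 K)/1.349 = 203 W/m

Q' = 203 W/m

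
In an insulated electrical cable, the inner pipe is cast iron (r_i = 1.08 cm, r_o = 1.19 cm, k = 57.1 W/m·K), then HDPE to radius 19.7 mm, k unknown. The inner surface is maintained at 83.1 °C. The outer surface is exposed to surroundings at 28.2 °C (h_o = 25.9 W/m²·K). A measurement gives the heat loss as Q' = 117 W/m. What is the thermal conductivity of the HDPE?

ΣR = ΔT/Q' = |83.1 − 28.2|/117 = 0.4692 m·K/W
Known resistances:
  R'_cast iron = ln(0.0119/0.0108)/(2πk) = 0.09699/(2π·57.1) = 2.703×10^-4 m·K/W
  R'_conv,out = 1/(2πr h) = 1/(2π·0.0197·25.9) = 0.3119 m·K/W
R_HDPE = ΣR − ΣR_known = 0.4692 − 0.3122 = 0.1570 m·K/W
ln(r₂/r₁)/(2πk) = 0.1570 ⇒ k = 0.5041/(2π·0.1570) = 0.511 W/m·K

k = 0.511 W/m·K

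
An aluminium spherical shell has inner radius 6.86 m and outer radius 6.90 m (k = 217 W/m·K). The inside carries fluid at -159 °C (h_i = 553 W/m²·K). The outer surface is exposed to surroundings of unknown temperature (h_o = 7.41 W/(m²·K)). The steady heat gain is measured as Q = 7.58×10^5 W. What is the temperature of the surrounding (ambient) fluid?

T_out = 14.5 °C

Sum the resistances:
  R_conv,in = 1/(4πr²h) = 1/(4π·6.86²·553) = 3.058×10^-6 K/W
  R_aluminium = (1/6.86 − 1/6.90)/(4πk) = 8.451×10^-4/(4π·217) = 3.099×10^-7 K/W
  R_conv,out = 1/(4πr²h) = 1/(4π·6.90²·7.41) = 2.256×10^-4 K/W
ΣR = 2.289×10^-4 K/W
ΔT = Q·ΣR = 7.58×10^5 × 2.289×10^-4 = 173.5 K
Heat flows inward, so T_out = T_in + ΔT = -159 + 173.5 = 14.5 °C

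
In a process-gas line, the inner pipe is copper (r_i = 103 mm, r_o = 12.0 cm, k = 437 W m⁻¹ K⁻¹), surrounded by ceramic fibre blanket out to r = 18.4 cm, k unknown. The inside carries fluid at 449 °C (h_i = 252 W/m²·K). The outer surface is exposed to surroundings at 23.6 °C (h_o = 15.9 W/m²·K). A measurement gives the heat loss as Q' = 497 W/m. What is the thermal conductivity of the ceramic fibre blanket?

ΣR = ΔT/Q' = |449 − 23.6|/497 = 0.8559 m·K/W
Known resistances:
  R'_conv,in = 1/(2πr h) = 1/(2π·0.103·252) = 0.006132 m·K/W
  R'_copper = ln(0.120/0.103)/(2πk) = 0.1528/(2π·437) = 5.564×10^-5 m·K/W
  R'_conv,out = 1/(2πr h) = 1/(2π·0.184·15.9) = 0.05440 m·K/W
R_ceramic fibre blanket = ΣR − ΣR_known = 0.8559 − 0.06059 = 0.7953 m·K/W
ln(r₂/r₁)/(2πk) = 0.7953 ⇒ k = 0.4274/(2π·0.7953) = 0.0855 W/m·K

k = 0.0855 W/m·K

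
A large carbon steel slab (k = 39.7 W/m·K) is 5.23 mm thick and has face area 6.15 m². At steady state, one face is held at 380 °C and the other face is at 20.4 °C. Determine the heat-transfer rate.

Q = 1.68×10^7 W

Q = kA·ΔT/L = 39.7 × 6.15 × |380 °C − 20.4 °C| / 0.00523 = 1.68×10^7 W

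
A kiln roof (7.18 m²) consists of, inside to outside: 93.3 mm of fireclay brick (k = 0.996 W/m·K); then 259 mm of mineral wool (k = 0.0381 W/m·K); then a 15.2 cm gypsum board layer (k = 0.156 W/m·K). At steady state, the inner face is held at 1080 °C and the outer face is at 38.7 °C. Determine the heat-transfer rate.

Q = 950 W

Treat each layer as a resistance in series:
  R_fireclay brick = L/(kA) = 0.0933/(0.996·7.18) = 0.01305 K/W
  R_mineral wool = L/(kA) = 0.259/(0.0381·7.18) = 0.9468 K/W
  R_gypsum board = L/(kA) = 0.152/(0.156·7.18) = 0.1357 K/W
ΣR = 0.01305 + 0.9468 + 0.1357 = 1.096 K/W
Q = ΔT/ΣR = (1080 °C − 38.7 °C)/1.096 = 950 W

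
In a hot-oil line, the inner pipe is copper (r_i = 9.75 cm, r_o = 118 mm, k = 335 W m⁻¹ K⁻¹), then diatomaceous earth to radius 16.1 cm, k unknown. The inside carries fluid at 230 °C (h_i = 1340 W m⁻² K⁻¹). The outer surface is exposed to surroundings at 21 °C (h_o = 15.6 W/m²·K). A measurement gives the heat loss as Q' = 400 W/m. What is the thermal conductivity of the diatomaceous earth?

k = 0.108 W/m·K

ΣR = ΔT/Q' = |230 − 21|/400 = 0.5225 m·K/W
Known resistances:
  R'_conv,in = 1/(2πr h) = 1/(2π·0.0975·1340) = 0.001218 m·K/W
  R'_copper = ln(0.118/0.0975)/(2πk) = 0.1908/(2π·335) = 9.066×10^-5 m·K/W
  R'_conv,out = 1/(2πr h) = 1/(2π·0.161·15.6) = 0.06337 m·K/W
R_diatomaceous earth = ΣR − ΣR_known = 0.5225 − 0.06468 = 0.4578 m·K/W
ln(r₂/r₁)/(2πk) = 0.4578 ⇒ k = 0.3107/(2π·0.4578) = 0.108 W/m·K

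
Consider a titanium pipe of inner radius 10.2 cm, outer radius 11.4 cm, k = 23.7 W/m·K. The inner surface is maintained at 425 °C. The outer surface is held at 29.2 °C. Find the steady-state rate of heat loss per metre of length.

Q' = 530 kW/m

Q' = 2πk·ΔT/ln(r₂/r₁) = 2π × 23.7 × 395.8 / ln(0.114/0.102) = 5.30×10^5 W/m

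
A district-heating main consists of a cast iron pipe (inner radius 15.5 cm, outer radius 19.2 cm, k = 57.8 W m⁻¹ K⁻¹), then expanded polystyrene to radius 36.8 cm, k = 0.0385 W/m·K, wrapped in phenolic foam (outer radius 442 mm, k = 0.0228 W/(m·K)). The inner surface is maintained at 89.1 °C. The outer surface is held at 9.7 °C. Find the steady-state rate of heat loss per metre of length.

Series thermal resistances, inner to outer:
  R'_cast iron = ln(0.192/0.155)/(2πk) = 0.2141/(2π·57.8) = 5.895×10^-4 m·K/W
  R'_expanded polystyrene = ln(0.368/0.192)/(2πk) = 0.6506/(2π·0.0385) = 2.689 m·K/W
  R'_phenolic foam = ln(0.442/0.368)/(2πk) = 0.1832/(2π·0.0228) = 1.279 m·K/W
ΣR = 5.895×10^-4 + 2.689 + 1.279 = 3.969 m·K/W
Q' = ΔT/ΣR = (89.1 °C − 9.7 °C)/3.969 = 20.0 W/m

Q' = 20.0 W/m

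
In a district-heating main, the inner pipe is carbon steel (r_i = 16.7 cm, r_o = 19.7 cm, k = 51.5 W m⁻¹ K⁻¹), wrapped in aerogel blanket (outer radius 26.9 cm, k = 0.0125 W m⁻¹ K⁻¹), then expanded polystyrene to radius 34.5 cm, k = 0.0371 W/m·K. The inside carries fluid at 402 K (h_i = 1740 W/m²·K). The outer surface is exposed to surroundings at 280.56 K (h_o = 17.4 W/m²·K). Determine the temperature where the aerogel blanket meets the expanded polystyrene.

Treat each layer as a resistance in series:
  R'_conv,in = 1/(2πr h) = 1/(2π·0.167·1740) = 5.477×10^-4 m·K/W
  R'_carbon steel = ln(0.197/0.167)/(2πk) = 0.1652/(2π·51.5) = 5.106×10^-4 m·K/W
  R'_aerogel blanket = ln(0.269/0.197)/(2πk) = 0.3115/(2π·0.0125) = 3.966 m·K/W
  R'_expanded polystyrene = ln(0.345/0.269)/(2πk) = 0.2488/(2π·0.0371) = 1.067 m·K/W
  R'_conv,out = 1/(2πr h) = 1/(2π·0.345·17.4) = 0.02651 m·K/W
ΣR = 5.477×10^-4 + 5.106×10^-4 + 3.966 + 1.067 + 0.02651 = 5.061 m·K/W
Q' = ΔT/ΣR = (402 K − 280.56 K)/5.061 = 24.00 W/m
From the inner boundary to the aerogel blanket/expanded polystyrene interface, ΣR_partial = 3.967 m·K/W.
T_interface = T_in − Q'·ΣR_partial = 402 K − (24.00)(3.967) = 306.8 K

T = 306.8 K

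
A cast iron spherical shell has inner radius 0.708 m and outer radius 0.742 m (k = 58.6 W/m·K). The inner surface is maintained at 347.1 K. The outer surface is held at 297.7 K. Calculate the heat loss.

Q = 4πk·ΔT/(1/r₁ − 1/r₂) = 4π × 58.6 × 49.4 / (1/0.708 − 1/0.742) = 5.62×10^5 W

Q = 562 kW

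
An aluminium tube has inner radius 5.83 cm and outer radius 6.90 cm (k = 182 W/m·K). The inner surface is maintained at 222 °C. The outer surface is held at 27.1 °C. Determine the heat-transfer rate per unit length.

Q' = 1320 kW/m

Q' = 2πk·ΔT/ln(r₂/r₁) = 2π × 182 × 194.9 / ln(0.0690/0.0583) = 1.32×10^6 W/m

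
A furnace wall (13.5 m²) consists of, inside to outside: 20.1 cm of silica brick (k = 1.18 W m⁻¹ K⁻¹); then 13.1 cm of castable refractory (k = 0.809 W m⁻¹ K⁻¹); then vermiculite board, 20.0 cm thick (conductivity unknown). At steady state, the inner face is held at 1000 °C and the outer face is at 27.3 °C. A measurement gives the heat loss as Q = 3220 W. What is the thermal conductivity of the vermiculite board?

ΣR = ΔT/Q = |1000 − 27.3|/3220 = 0.3021 K/W
Known resistances:
  R_silica brick = L/(kA) = 0.201/(1.18·13.5) = 0.01262 K/W
  R_castable refractory = L/(kA) = 0.131/(0.809·13.5) = 0.01199 K/W
R_vermiculite board = ΣR − ΣR_known = 0.3021 − 0.02461 = 0.2775 K/W
L/(kA) = 0.2775 ⇒ k = 0.200/(0.2775·13.5) = 0.0534 W/m·K

k = 0.0534 W/m·K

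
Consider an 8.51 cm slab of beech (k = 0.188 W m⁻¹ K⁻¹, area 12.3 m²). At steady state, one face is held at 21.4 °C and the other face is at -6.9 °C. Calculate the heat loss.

Q = kA·ΔT/L = 0.188 × 12.3 × |21.4 °C − -6.9 °C| / 0.0851 = 769 W

Q = 769 W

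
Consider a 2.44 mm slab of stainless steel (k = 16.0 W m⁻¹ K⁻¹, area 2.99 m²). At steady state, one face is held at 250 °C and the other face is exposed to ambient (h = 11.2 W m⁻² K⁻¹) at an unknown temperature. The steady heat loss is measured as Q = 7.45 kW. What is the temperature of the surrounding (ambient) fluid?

Series resistances:
  R_stainless steel = L/(kA) = 0.00244/(16.0·2.99) = 5.100×10^-5 K/W
  R_conv,out = 1/(hA) = 1/(11.2·2.99) = 0.02986 K/W
ΣR = 0.02991 K/W
ΔT = Q·ΣR = 7450 × 0.02991 = 222.8 K
Heat flows outward, so T_out = T_in − ΔT = 250 − 222.8 = 27.2 °C

T_out = 27.2 °C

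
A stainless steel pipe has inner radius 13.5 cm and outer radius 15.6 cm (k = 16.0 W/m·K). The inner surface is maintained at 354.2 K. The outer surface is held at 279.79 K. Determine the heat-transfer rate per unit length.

Q' = 51700 W/m

Q' = 2πk·ΔT/ln(r₂/r₁) = 2π × 16.0 × 74.41 / ln(0.156/0.135) = 51700 W/m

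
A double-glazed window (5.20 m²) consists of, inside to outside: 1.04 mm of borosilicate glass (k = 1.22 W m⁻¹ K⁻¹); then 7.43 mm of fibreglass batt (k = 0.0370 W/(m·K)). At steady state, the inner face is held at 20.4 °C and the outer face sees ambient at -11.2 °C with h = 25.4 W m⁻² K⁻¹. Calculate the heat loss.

Treat each layer as a resistance in series:
  R_borosilicate glass = L/(kA) = 0.00104/(1.22·5.20) = 1.639×10^-4 K/W
  R_fibreglass batt = L/(kA) = 0.00743/(0.0370·5.20) = 0.03862 K/W
  R_conv,out = 1/(hA) = 1/(25.4·5.20) = 0.007571 K/W
ΣR = 1.639×10^-4 + 0.03862 + 0.007571 = 0.04635 K/W
Q = ΔT/ΣR = (20.4 °C − -11.2 °C)/0.04635 = 682 W

Q = 682 W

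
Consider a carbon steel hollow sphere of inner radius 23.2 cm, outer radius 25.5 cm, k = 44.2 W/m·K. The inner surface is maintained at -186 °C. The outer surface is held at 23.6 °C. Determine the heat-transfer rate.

Q = 4πk·ΔT/(1/r₁ − 1/r₂) = 4π × 44.2 × 209.6 / (1/0.232 − 1/0.255) = 2.99×10^5 W

Q = 2.99×10^5 W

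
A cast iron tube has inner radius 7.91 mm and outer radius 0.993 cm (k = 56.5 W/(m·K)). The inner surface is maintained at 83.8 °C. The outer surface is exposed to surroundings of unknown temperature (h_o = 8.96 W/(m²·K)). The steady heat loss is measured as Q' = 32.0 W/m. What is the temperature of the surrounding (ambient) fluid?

T_out = 26.5 °C

Sum the resistances:
  R'_cast iron = ln(0.00993/0.00791)/(2πk) = 0.2274/(2π·56.5) = 6.407×10^-4 m·K/W
  R'_conv,out = 1/(2πr h) = 1/(2π·0.00993·8.96) = 1.789 m·K/W
ΣR = 1.789 m·K/W
ΔT = Q'·ΣR = 32.0 × 1.789 = 57.25 K
Heat flows outward, so T_out = T_in − ΔT = 83.8 − 57.25 = 26.5 °C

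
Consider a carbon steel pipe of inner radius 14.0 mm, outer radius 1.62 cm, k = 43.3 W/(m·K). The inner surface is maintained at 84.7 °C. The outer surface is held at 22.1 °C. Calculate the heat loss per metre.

Q' = 2πk·ΔT/ln(r₂/r₁) = 2π × 43.3 × 62.6 / ln(0.0162/0.0140) = 1.17×10^5 W/m

Q' = 1.17×10^5 W/m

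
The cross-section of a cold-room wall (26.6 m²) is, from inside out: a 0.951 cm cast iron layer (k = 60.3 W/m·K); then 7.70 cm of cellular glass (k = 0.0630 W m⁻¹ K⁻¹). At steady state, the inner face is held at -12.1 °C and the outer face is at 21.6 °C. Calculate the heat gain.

Q = 733 W

Series thermal resistances, inner to outer:
  R_cast iron = L/(kA) = 0.00951/(60.3·26.6) = 5.929×10^-6 K/W
  R_cellular glass = L/(kA) = 0.0770/(0.0630·26.6) = 0.04595 K/W
ΣR = 5.929×10^-6 + 0.04595 = 0.04596 K/W
Q = ΔT/ΣR = (-12.1 °C − 21.6 °C)/0.04596 = -733 W
(Negative Q ⇒ heat flows inward; heat gain = 733 W.)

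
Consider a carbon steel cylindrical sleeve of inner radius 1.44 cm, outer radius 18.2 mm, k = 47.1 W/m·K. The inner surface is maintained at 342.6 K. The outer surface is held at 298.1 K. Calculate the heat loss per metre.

Q' = 2πk·ΔT/ln(r₂/r₁) = 2π × 47.1 × 44.5 / ln(0.0182/0.0144) = 56200 W/m

Q' = 56200 W/m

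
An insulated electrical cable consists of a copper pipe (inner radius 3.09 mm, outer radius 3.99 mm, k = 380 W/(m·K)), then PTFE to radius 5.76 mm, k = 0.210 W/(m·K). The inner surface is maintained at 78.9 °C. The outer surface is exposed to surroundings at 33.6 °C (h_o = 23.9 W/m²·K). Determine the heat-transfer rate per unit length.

Treat each layer as a resistance in series:
  R'_copper = ln(0.00399/0.00309)/(2πk) = 0.2556/(2π·380) = 1.071×10^-4 m·K/W
  R'_PTFE = ln(0.00576/0.00399)/(2πk) = 0.3671/(2π·0.210) = 0.2783 m·K/W
  R'_conv,out = 1/(2πr h) = 1/(2π·0.00576·23.9) = 1.156 m·K/W
ΣR = 1.071×10^-4 + 0.2783 + 1.156 = 1.434 m·K/W
Q' = ΔT/ΣR = (78.9 °C − 33.6 °C)/1.434 = 31.6 W/m

Q' = 31.6 W/m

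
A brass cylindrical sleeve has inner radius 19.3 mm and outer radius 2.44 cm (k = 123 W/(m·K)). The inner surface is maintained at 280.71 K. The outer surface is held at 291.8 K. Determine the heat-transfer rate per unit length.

Q' = 36600 W/m

Q' = 2πk·ΔT/ln(r₂/r₁) = 2π × 123 × 11.09 / ln(0.0244/0.0193) = 36600 W/m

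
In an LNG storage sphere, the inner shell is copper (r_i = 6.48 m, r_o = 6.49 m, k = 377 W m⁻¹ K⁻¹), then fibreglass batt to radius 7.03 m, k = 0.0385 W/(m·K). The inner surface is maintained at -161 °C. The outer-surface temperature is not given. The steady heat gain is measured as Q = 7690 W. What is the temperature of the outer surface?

T_out = 27.1 °C

Series resistances:
  R_copper = (1/6.48 − 1/6.49)/(4πk) = 2.378×10^-4/(4π·377) = 5.019×10^-8 K/W
  R_fibreglass batt = (1/6.49 − 1/7.03)/(4πk) = 0.01184/(4π·0.0385) = 0.02446 K/W
ΣR = 0.02446 K/W
ΔT = Q·ΣR = 7690 × 0.02446 = 188.1 K
Heat flows inward, so T_out = T_in + ΔT = -161 + 188.1 = 27.1 °C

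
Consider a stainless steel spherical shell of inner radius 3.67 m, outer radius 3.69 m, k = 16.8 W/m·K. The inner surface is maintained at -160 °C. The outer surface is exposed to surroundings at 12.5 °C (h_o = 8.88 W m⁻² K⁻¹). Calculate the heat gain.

Q = 259 kW

Resistance network (inner→outer):
  R_stainless steel = (1/3.67 − 1/3.69)/(4πk) = 0.001477/(4π·16.8) = 6.995×10^-6 K/W
  R_conv,out = 1/(4πr²h) = 1/(4π·3.69²·8.88) = 6.581×10^-4 K/W
ΣR = 6.995×10^-6 + 6.581×10^-4 = 6.651×10^-4 K/W
Q = ΔT/ΣR = (-160 °C − 12.5 °C)/6.651×10^-4 = -2.59×10^5 W
(Negative Q ⇒ heat flows inward; heat gain = 2.59×10^5 W.)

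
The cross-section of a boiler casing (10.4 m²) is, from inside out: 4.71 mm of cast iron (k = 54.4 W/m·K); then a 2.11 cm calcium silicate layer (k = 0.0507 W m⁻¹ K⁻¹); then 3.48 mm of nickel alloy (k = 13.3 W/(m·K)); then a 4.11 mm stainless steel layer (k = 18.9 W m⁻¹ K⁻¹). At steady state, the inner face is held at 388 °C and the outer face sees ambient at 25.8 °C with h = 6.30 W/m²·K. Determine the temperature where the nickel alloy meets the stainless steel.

T = 126 °C

Resistance network (inner→outer):
  R_cast iron = L/(kA) = 0.00471/(54.4·10.4) = 8.325×10^-6 K/W
  R_calcium silicate = L/(kA) = 0.0211/(0.0507·10.4) = 0.04002 K/W
  R_nickel alloy = L/(kA) = 0.00348/(13.3·10.4) = 2.516×10^-5 K/W
  R_stainless steel = L/(kA) = 0.00411/(18.9·10.4) = 2.091×10^-5 K/W
  R_conv,out = 1/(hA) = 1/(6.30·10.4) = 0.01526 K/W
ΣR = 8.325×10^-6 + 0.04002 + 2.516×10^-5 + 2.091×10^-5 + 0.01526 = 0.05533 K/W
Q = ΔT/ΣR = (388 °C − 25.8 °C)/0.05533 = 6546 W
From the inner boundary to the nickel alloy/stainless steel interface, ΣR_partial = 0.04005 K/W.
T_interface = T_in − Q·ΣR_partial = 388 °C − (6546)(0.04005) = 126 °C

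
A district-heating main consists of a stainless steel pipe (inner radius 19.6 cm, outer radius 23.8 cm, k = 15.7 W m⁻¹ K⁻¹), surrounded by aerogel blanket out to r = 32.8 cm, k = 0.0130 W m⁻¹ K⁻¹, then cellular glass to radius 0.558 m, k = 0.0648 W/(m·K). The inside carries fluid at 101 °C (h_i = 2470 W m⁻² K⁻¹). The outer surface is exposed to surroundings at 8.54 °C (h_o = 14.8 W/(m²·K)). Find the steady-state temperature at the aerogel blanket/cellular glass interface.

T = 31.8 °C

Resistance network (inner→outer):
  R'_conv,in = 1/(2πr h) = 1/(2π·0.196·2470) = 3.288×10^-4 m·K/W
  R'_stainless steel = ln(0.238/0.196)/(2πk) = 0.1942/(2π·15.7) = 0.001968 m·K/W
  R'_aerogel blanket = ln(0.328/0.238)/(2πk) = 0.3207/(2π·0.0130) = 3.927 m·K/W
  R'_cellular glass = ln(0.558/0.328)/(2πk) = 0.5313/(2π·0.0648) = 1.305 m·K/W
  R'_conv,out = 1/(2πr h) = 1/(2π·0.558·14.8) = 0.01927 m·K/W
ΣR = 3.288×10^-4 + 0.001968 + 3.927 + 1.305 + 0.01927 = 5.254 m·K/W
Q' = ΔT/ΣR = (101 °C − 8.54 °C)/5.254 = 17.60 W/m
From the inner boundary to the aerogel blanket/cellular glass interface, ΣR_partial = 3.929 m·K/W.
T_interface = T_in − Q'·ΣR_partial = 101 °C − (17.60)(3.929) = 31.8 °C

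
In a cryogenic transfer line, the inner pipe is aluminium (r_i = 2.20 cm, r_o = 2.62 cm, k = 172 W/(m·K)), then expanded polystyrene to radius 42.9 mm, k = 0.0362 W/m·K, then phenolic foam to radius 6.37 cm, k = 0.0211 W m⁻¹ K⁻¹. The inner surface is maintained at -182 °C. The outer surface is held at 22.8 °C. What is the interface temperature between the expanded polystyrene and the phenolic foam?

T = -95.8 °C

Treat each layer as a resistance in series:
  R'_aluminium = ln(0.0262/0.0220)/(2πk) = 0.1747/(2π·172) = 1.617×10^-4 m·K/W
  R'_expanded polystyrene = ln(0.0429/0.0262)/(2πk) = 0.4931/(2π·0.0362) = 2.168 m·K/W
  R'_phenolic foam = ln(0.0637/0.0429)/(2πk) = 0.3953/(2π·0.0211) = 2.982 m·K/W
ΣR = 1.617×10^-4 + 2.168 + 2.982 = 5.150 m·K/W
Q' = ΔT/ΣR = (-182 °C − 22.8 °C)/5.150 = -39.77 W/m
From the inner boundary to the expanded polystyrene/phenolic foam interface, ΣR_partial = 2.168 m·K/W.
T_interface = T_in − Q'·ΣR_partial = -182 °C − (-39.77)(2.168) = -95.8 °C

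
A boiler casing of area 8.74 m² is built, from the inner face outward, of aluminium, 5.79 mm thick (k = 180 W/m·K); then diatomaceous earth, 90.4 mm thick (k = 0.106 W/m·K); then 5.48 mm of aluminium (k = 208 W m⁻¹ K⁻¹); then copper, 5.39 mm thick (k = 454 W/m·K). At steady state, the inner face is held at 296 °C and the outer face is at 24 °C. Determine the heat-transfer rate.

Resistance network (inner→outer):
  R_aluminium = L/(kA) = 0.00579/(180·8.74) = 3.680×10^-6 K/W
  R_diatomaceous earth = L/(kA) = 0.0904/(0.106·8.74) = 0.09758 K/W
  R_aluminium = L/(kA) = 0.00548/(208·8.74) = 3.014×10^-6 K/W
  R_copper = L/(kA) = 0.00539/(454·8.74) = 1.358×10^-6 K/W
ΣR = 3.680×10^-6 + 0.09758 + 3.014×10^-6 + 1.358×10^-6 = 0.09759 K/W
Q = ΔT/ΣR = (296 °C − 24 °C)/0.09759 = 2790 W

Q = 2.79 kW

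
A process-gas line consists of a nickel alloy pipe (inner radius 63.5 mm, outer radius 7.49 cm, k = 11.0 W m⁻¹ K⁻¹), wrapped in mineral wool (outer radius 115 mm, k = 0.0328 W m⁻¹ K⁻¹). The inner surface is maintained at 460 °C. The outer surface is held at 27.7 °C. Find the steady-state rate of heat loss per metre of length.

Q' = 208 W/m

Series thermal resistances, inner to outer:
  R'_nickel alloy = ln(0.0749/0.0635)/(2πk) = 0.1651/(2π·11.0) = 0.002389 m·K/W
  R'_mineral wool = ln(0.115/0.0749)/(2πk) = 0.4288/(2π·0.0328) = 2.081 m·K/W
ΣR = 0.002389 + 2.081 = 2.083 m·K/W
Q' = ΔT/ΣR = (460 °C − 27.7 °C)/2.083 = 208 W/m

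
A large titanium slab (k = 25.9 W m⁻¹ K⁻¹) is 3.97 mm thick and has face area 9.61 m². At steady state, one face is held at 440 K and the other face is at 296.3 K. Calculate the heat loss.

Q = kA·ΔT/L = 25.9 × 9.61 × |440 K − 296.3 K| / 0.00397 = 9.01×10^6 W

Q = 9010 kW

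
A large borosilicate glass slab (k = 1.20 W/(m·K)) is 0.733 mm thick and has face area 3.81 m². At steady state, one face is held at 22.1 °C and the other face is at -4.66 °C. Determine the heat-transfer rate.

Q = kA·ΔT/L = 1.20 × 3.81 × |22.1 °C − -4.66 °C| / 7.33×10^-4 = 1.67×10^5 W

Q = 167 kW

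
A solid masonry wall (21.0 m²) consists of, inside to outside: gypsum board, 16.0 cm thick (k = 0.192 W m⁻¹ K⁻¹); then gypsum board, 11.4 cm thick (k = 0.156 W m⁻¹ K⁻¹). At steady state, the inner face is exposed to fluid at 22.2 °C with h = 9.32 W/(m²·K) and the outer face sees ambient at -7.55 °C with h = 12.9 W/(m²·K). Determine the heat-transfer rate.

Q = 357 W

Treat each layer as a resistance in series:
  R_conv,in = 1/(hA) = 1/(9.32·21.0) = 0.005109 K/W
  R_gypsum board = L/(kA) = 0.160/(0.192·21.0) = 0.03968 K/W
  R_gypsum board = L/(kA) = 0.114/(0.156·21.0) = 0.03480 K/W
  R_conv,out = 1/(hA) = 1/(12.9·21.0) = 0.003691 K/W
ΣR = 0.005109 + 0.03968 + 0.03480 + 0.003691 = 0.08328 K/W
Q = ΔT/ΣR = (22.2 °C − -7.55 °C)/0.08328 = 357 W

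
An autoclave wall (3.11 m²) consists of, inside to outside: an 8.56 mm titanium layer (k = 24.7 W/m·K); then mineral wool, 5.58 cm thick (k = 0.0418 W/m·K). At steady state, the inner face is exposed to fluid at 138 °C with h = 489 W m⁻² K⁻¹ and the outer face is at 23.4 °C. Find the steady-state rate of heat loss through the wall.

Resistance network (inner→outer):
  R_conv,in = 1/(hA) = 1/(489·3.11) = 6.576×10^-4 K/W
  R_titanium = L/(kA) = 0.00856/(24.7·3.11) = 1.114×10^-4 K/W
  R_mineral wool = L/(kA) = 0.0558/(0.0418·3.11) = 0.4292 K/W
ΣR = 6.576×10^-4 + 1.114×10^-4 + 0.4292 = 0.4300 K/W
Q = ΔT/ΣR = (138 °C − 23.4 °C)/0.4300 = 267 W

Q = 267 W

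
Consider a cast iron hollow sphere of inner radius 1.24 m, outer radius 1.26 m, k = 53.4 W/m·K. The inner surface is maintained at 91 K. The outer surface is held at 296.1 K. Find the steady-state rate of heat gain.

Q = 10800 kW

Q = 4πk·ΔT/(1/r₁ − 1/r₂) = 4π × 53.4 × 205.1 / (1/1.24 − 1/1.26) = 1.08×10^7 W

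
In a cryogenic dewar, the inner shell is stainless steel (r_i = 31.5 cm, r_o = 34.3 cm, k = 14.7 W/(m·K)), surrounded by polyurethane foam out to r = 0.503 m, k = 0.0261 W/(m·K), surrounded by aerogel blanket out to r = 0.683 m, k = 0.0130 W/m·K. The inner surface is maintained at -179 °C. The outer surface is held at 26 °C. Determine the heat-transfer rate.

Resistance network (inner→outer):
  R_stainless steel = (1/0.315 − 1/0.343)/(4πk) = 0.2592/(4π·14.7) = 0.001403 K/W
  R_polyurethane foam = (1/0.343 − 1/0.503)/(4πk) = 0.9274/(4π·0.0261) = 2.828 K/W
  R_aerogel blanket = (1/0.503 − 1/0.683)/(4πk) = 0.5239/(4π·0.0130) = 3.207 K/W
ΣR = 0.001403 + 2.828 + 3.207 = 6.036 K/W
Q = ΔT/ΣR = (-179 °C − 26 °C)/6.036 = -34.0 W
(Negative Q ⇒ heat flows inward; heat gain = 34.0 W.)

Q = 34.0 W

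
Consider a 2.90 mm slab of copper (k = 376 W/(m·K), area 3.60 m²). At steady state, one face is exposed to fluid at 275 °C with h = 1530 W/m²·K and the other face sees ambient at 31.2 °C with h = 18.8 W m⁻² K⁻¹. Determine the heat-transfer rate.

Q = 16.3 kW

Resistance network (inner→outer):
  R_conv,in = 1/(hA) = 1/(1530·3.60) = 1.816×10^-4 K/W
  R_copper = L/(kA) = 0.00290/(376·3.60) = 2.142×10^-6 K/W
  R_conv,out = 1/(hA) = 1/(18.8·3.60) = 0.01478 K/W
ΣR = 1.816×10^-4 + 2.142×10^-6 + 0.01478 = 0.01496 K/W
Q = ΔT/ΣR = (275 °C − 31.2 °C)/0.01496 = 16300 W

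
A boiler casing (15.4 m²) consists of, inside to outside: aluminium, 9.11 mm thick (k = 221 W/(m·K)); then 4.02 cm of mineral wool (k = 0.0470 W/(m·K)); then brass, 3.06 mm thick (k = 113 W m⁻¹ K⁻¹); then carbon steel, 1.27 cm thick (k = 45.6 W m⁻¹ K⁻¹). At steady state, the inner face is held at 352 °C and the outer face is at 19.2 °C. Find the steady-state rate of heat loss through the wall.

Resistance network (inner→outer):
  R_aluminium = L/(kA) = 0.00911/(221·15.4) = 2.677×10^-6 K/W
  R_mineral wool = L/(kA) = 0.0402/(0.0470·15.4) = 0.05554 K/W
  R_brass = L/(kA) = 0.00306/(113·15.4) = 1.758×10^-6 K/W
  R_carbon steel = L/(kA) = 0.0127/(45.6·15.4) = 1.808×10^-5 K/W
ΣR = 2.677×10^-6 + 0.05554 + 1.758×10^-6 + 1.808×10^-5 = 0.05556 K/W
Q = ΔT/ΣR = (352 °C − 19.2 °C)/0.05556 = 5990 W

Q = 5990 W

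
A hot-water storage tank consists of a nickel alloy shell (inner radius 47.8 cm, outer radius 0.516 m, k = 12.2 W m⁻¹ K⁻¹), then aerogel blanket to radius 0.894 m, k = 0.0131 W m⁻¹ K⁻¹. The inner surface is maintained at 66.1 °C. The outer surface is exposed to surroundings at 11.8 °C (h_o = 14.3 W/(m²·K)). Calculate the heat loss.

Treat each layer as a resistance in series:
  R_nickel alloy = (1/0.478 − 1/0.516)/(4πk) = 0.1541/(4π·12.2) = 0.001005 K/W
  R_aerogel blanket = (1/0.516 − 1/0.894)/(4πk) = 0.8194/(4π·0.0131) = 4.978 K/W
  R_conv,out = 1/(4πr²h) = 1/(4π·0.894²·14.3) = 0.006963 K/W
ΣR = 0.001005 + 4.978 + 0.006963 = 4.986 K/W
Q = ΔT/ΣR = (66.1 °C − 11.8 °C)/4.986 = 10.9 W

Q = 10.9 W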